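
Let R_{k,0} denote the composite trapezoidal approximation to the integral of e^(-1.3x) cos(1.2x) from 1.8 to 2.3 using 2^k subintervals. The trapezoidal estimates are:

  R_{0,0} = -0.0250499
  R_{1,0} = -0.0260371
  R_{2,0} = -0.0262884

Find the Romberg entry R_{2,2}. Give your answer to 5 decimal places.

-0.02637

R_{1,1} = (4·(-0.0260371) − (-0.0250499)) / 3 = -0.0263662
R_{2,1} = (4·(-0.0262884) − (-0.0260371)) / 3 = -0.0263722
R_{2,2} = (16·(-0.0263722) − (-0.0263662)) / 15 = -0.0263726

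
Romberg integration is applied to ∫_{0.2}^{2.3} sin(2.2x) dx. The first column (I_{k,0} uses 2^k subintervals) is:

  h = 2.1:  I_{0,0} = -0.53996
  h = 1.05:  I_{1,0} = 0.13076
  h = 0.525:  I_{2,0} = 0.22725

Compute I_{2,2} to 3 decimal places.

0.253

Richardson extrapolation on the trapezoidal column (denominator 4−1=3):
I_{1,1} = 0.13076 + (0.13076 − (-0.53996))/3 = 0.35433
I_{2,1} = 0.22725 + (0.22725 − 0.13076)/3 = 0.25941
I_{2,2} = 0.25941 + (0.25941 − 0.35433)/15 = 0.25308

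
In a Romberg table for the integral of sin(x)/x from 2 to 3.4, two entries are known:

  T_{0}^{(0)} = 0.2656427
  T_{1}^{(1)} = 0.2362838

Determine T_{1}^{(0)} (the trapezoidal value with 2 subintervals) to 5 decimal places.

From T_{1}^{(1)} = (4·T_{1}^{(0)} − T_{0}^{(0)})/3, solve for T_{1}^{(0)}:
4·T_{1}^{(0)} = 3·0.2362838 + 0.2656427 = 0.9744941
T_{1}^{(0)} = 0.2436235

0.24362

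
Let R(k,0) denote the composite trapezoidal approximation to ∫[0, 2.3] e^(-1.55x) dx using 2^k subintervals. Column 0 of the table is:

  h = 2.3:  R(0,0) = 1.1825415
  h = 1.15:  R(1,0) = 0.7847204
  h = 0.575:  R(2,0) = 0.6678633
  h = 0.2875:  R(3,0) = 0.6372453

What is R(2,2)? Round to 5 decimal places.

0.62736

Richardson extrapolation on the trapezoidal column (denominator 4−1=3):
R(1,1) = (4·0.7847204 − 1.1825415) / 3 = 0.6521134
R(2,1) = (4·0.6678633 − 0.7847204) / 3 = 0.6289109
R(2,2) = 0.6289109 + (0.6289109 − 0.6521134)/15 = 0.6273641
(Column j=1 coincides with Simpson's rule on the same nodes.)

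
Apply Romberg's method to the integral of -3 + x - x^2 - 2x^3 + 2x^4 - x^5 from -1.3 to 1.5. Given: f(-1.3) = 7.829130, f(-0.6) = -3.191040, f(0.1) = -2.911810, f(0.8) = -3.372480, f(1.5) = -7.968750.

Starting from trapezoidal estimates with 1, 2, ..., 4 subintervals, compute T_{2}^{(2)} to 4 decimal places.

-7.6518

T_{0}^{(0)} (trapezoid, 1 panel, h=2.8000): -0.195468
T_{1}^{(0)} (trapezoid, 2 panels, h=1.4000): -4.174268
T_{2}^{(0)} (trapezoid, 4 panels, h=0.7000): -6.681598
T_{1}^{(1)} = -4.174268 + (-4.174268 − (-0.195468))/3 = -5.500535
T_{2}^{(1)} = -6.681598 + (-6.681598 − (-4.174268))/3 = -7.517375
T_{2}^{(2)} = -7.517375 + (-7.517375 − (-5.500535))/15 = -7.651831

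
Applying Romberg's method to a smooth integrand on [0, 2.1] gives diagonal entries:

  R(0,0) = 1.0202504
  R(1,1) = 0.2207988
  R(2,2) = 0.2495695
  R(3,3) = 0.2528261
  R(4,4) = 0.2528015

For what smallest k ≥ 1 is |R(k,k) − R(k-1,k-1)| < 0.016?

k = 3

|R(1,1) − R(0,0)| = 0.7994516 ≥ 0.016
|R(2,2) − R(1,1)| = 0.0287707 ≥ 0.016
|R(3,3) − R(2,2)| = 0.0032566 < 0.016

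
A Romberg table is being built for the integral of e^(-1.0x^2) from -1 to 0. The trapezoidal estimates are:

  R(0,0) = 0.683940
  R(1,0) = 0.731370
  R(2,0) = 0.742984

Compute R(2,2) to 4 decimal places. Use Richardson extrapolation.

Richardson extrapolation on the trapezoidal column (denominator 4−1=3):
R(1,1) = 0.731370 + (0.731370 − 0.683940)/3 = 0.747180
R(2,1) = 0.742984 + (0.742984 − 0.731370)/3 = 0.746855
R(2,2) = 0.746855 + (0.746855 − 0.747180)/15 = 0.746833

0.7468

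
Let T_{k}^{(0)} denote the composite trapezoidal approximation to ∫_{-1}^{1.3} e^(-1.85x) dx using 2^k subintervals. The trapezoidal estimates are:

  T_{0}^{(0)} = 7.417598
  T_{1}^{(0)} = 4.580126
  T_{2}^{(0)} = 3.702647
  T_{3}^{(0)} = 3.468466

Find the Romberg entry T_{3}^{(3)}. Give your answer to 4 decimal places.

Richardson extrapolation on the trapezoidal column (denominator 4−1=3):
T_{1}^{(1)} = 4.580126 + (4.580126 − 7.417598)/3 = 3.634302
T_{2}^{(1)} = (4·3.702647 − 4.580126) / 3 = 3.410154
T_{3}^{(1)} = 3.468466 + (3.468466 − 3.702647)/3 = 3.390406
T_{2}^{(2)} = (16·3.410154 − 3.634302) / 15 = 3.395211
T_{3}^{(2)} = 3.390406 + (3.390406 − 3.410154)/15 = 3.389089
T_{3}^{(3)} = 3.389089 + (3.389089 − 3.395211)/63 = 3.388992
(Column j=1 coincides with Simpson's rule on the same nodes.)

3.3890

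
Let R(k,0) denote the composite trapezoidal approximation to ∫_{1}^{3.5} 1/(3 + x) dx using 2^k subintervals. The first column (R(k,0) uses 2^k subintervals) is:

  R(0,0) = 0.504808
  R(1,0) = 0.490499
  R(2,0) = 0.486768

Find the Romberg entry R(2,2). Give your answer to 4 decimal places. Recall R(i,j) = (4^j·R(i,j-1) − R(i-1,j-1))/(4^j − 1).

0.4855

Richardson extrapolation on the trapezoidal column (denominator 4−1=3):
R(1,1) = 0.490499 + (0.490499 − 0.504808)/3 = 0.485729
R(2,1) = (4·0.486768 − 0.490499) / 3 = 0.485524
R(2,2) = 0.485524 + (0.485524 − 0.485729)/15 = 0.485510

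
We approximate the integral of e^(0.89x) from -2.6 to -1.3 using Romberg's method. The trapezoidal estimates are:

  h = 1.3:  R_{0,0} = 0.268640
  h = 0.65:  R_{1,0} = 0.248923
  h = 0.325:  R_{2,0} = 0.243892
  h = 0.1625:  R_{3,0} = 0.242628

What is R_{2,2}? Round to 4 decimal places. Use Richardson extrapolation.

Richardson extrapolation on the trapezoidal column (denominator 4−1=3):
R_{1,1} = 0.248923 + (0.248923 − 0.268640)/3 = 0.242351
R_{2,1} = 0.243892 + (0.243892 − 0.248923)/3 = 0.242215
R_{2,2} = (16·0.242215 − 0.242351) / 15 = 0.242206

0.2422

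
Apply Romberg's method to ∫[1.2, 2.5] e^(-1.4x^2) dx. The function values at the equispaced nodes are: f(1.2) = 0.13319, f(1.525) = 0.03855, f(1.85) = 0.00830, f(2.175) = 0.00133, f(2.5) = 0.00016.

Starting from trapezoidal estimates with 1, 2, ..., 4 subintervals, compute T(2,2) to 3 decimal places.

T(0,0) (trapezoid, 1 panel, h=1.3000): 0.08668
T(1,0) (trapezoid, 2 panels, h=0.6500): 0.04873
T(2,0) (trapezoid, 4 panels, h=0.3250): 0.03733
T(1,1) = 0.04873 + (0.04873 − 0.08668)/3 = 0.03608
T(2,1) = 0.03733 + (0.03733 − 0.04873)/3 = 0.03353
T(2,2) = 0.03353 + (0.03353 − 0.03608)/15 = 0.03336

0.033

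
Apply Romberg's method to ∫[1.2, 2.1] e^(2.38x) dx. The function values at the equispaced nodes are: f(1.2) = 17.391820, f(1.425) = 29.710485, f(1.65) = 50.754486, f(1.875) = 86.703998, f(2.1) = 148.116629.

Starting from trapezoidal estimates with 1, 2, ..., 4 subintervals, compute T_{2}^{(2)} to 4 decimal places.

54.9288

T_{0}^{(0)} (trapezoid, 1 panel, h=0.9000): 74.478802
T_{1}^{(0)} (trapezoid, 2 panels, h=0.4500): 60.078920
T_{2}^{(0)} (trapezoid, 4 panels, h=0.2250): 56.232719
T_{1}^{(1)} = 60.078920 + (60.078920 − 74.478802)/3 = 55.278959
T_{2}^{(1)} = 56.232719 + (56.232719 − 60.078920)/3 = 54.950652
T_{2}^{(2)} = 54.950652 + (54.950652 − 55.278959)/15 = 54.928765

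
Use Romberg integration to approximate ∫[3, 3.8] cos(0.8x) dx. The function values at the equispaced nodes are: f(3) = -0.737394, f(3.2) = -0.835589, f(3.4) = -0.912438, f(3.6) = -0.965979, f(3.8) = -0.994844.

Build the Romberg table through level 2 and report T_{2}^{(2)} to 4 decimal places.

T_{0}^{(0)} (trapezoid, 1 panel, h=0.8000): -0.692895
T_{1}^{(0)} (trapezoid, 2 panels, h=0.4000): -0.711423
T_{2}^{(0)} (trapezoid, 4 panels, h=0.2000): -0.716025
T_{1}^{(1)} = -0.711423 + (-0.711423 − (-0.692895))/3 = -0.717599
T_{2}^{(1)} = -0.716025 + (-0.716025 − (-0.711423))/3 = -0.717559
T_{2}^{(2)} = -0.717559 + (-0.717559 − (-0.717599))/15 = -0.717556

-0.7176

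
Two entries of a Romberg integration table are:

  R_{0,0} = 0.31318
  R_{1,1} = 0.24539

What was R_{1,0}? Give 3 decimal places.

0.262

From R_{1,1} = (4·R_{1,0} − R_{0,0})/3, solve for R_{1,0}:
4·R_{1,0} = 3·0.24539 + 0.31318 = 1.04935
R_{1,0} = 0.26234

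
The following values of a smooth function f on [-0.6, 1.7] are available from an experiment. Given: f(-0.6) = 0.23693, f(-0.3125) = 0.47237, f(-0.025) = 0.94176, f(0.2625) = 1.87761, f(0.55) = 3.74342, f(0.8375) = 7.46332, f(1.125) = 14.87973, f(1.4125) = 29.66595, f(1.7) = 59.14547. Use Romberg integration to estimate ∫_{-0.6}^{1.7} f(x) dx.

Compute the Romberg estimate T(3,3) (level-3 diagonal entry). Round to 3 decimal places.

T(0,0) (trapezoid, 1 panel, h=2.3000): 68.28976
T(1,0) (trapezoid, 2 panels, h=1.1500): 38.44981
T(2,0) (trapezoid, 4 panels, h=0.5750): 28.32226
T(3,0) (trapezoid, 8 panels, h=0.2875): 25.51142
T(1,1) = 38.44981 + (38.44981 − 68.28976)/3 = 28.50316
T(2,1) = 28.32226 + (28.32226 − 38.44981)/3 = 24.94641
T(3,1) = 25.51142 + (25.51142 − 28.32226)/3 = 24.57447
T(2,2) = 24.94641 + (24.94641 − 28.50316)/15 = 24.70929
T(3,2) = 24.57447 + (24.57447 − 24.94641)/15 = 24.54967
T(3,3) = 24.54967 + (24.54967 − 24.70929)/63 = 24.54714

24.547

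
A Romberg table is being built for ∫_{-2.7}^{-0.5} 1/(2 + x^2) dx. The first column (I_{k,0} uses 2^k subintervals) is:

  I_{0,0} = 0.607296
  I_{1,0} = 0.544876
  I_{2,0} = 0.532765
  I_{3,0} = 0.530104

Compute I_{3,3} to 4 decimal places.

0.5293

I_{1,1} = (4·0.544876 − 0.607296) / 3 = 0.524069
I_{2,1} = 0.532765 + (0.532765 − 0.544876)/3 = 0.528728
I_{3,1} = (4·0.530104 − 0.532765) / 3 = 0.529217
I_{2,2} = (16·0.528728 − 0.524069) / 15 = 0.529039
I_{3,2} = (16·0.529217 − 0.528728) / 15 = 0.529250
I_{3,3} = 0.529250 + (0.529250 − 0.529039)/63 = 0.529253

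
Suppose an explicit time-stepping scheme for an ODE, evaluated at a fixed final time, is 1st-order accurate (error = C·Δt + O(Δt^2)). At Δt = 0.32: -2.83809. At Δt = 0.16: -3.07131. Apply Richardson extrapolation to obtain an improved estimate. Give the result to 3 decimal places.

-3.305

The leading error scales as Δt; refining by a factor of 2 reduces it by 2^1 = 2.
Extrapolated value = (2·A(Δt/2) − A(Δt)) / (2 − 1)
= (2·(-3.07131) − (-2.83809)) / 1
= -3.30453 / 1 = -3.30453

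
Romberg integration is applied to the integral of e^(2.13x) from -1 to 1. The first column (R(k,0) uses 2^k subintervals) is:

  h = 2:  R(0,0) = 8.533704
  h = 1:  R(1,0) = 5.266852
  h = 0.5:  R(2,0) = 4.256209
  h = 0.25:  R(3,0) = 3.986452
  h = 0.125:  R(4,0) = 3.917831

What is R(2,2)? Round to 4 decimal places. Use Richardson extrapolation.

R(1,1) = 5.266852 + (5.266852 − 8.533704)/3 = 4.177901
R(2,1) = (4·4.256209 − 5.266852) / 3 = 3.919328
R(2,2) = (16·3.919328 − 4.177901) / 15 = 3.902090
(Column j=1 coincides with Simpson's rule on the same nodes.)

3.9021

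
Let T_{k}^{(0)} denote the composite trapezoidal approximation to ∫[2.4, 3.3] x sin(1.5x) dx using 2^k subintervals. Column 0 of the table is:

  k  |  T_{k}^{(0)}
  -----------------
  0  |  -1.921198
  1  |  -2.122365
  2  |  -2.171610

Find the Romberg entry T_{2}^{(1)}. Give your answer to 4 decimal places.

Richardson extrapolation on the trapezoidal column (denominator 4−1=3):
T_{2}^{(1)} = -2.171610 + (-2.171610 − (-2.122365))/3 = -2.188025
(Column j=1 coincides with Simpson's rule on the same nodes.)

-2.1880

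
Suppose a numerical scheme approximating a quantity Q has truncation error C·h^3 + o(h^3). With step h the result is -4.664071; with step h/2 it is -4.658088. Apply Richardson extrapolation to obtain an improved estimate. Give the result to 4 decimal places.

The leading error scales as h^3; refining by a factor of 2 reduces it by 2^3 = 8.
Extrapolated value = (8·A(h/2) − A(h)) / (8 − 1)
= (8·(-4.658088) − (-4.664071)) / 7
= -32.600633 / 7 = -4.657233

-4.6572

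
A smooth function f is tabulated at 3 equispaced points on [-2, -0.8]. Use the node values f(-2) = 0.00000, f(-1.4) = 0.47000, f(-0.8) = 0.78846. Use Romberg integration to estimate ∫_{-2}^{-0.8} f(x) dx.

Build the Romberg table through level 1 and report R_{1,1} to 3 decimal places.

0.534

R_{0,0} (trapezoid, 1 panel, h=1.2000): 0.47308
R_{1,0} (trapezoid, 2 panels, h=0.6000): 0.51854
R_{1,1} = 0.51854 + (0.51854 − 0.47308)/3 = 0.53369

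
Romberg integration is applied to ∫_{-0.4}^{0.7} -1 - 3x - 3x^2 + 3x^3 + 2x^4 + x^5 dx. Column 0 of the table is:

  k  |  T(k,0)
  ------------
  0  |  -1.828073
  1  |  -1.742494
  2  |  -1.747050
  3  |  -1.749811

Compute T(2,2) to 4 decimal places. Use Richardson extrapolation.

-1.7509

Richardson extrapolation on the trapezoidal column (denominator 4−1=3):
T(1,1) = -1.742494 + (-1.742494 − (-1.828073))/3 = -1.713968
T(2,1) = -1.747050 + (-1.747050 − (-1.742494))/3 = -1.748569
T(2,2) = -1.748569 + (-1.748569 − (-1.713968))/15 = -1.750876
(Column j=1 coincides with Simpson's rule on the same nodes.)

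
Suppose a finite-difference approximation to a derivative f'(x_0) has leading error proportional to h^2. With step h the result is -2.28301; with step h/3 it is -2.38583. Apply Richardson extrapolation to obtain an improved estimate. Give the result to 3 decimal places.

-2.399

Extrapolated value = (9·A(h/3) − A(h)) / (9 − 1)
= (9·(-2.38583) − (-2.28301)) / 8
= -19.18946 / 8 = -2.39868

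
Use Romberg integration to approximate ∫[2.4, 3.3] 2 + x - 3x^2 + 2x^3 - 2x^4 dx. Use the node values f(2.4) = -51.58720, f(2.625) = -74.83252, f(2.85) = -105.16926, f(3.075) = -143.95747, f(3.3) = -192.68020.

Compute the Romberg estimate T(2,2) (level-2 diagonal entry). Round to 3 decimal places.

-99.732

T(0,0) (trapezoid, 1 panel, h=0.9000): -109.92033
T(1,0) (trapezoid, 2 panels, h=0.4500): -102.28633
T(2,0) (trapezoid, 4 panels, h=0.2250): -100.37091
T(1,1) = -102.28633 + (-102.28633 − (-109.92033))/3 = -99.74166
T(2,1) = -100.37091 + (-100.37091 − (-102.28633))/3 = -99.73244
T(2,2) = -99.73244 + (-99.73244 − (-99.74166))/15 = -99.73183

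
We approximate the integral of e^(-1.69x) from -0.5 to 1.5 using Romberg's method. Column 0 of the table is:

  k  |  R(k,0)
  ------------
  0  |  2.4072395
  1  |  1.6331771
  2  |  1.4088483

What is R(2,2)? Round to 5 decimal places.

1.33133

Richardson extrapolation on the trapezoidal column (denominator 4−1=3):
R(1,1) = (4·1.6331771 − 2.4072395) / 3 = 1.3751563
R(2,1) = 1.4088483 + (1.4088483 − 1.6331771)/3 = 1.3340720
R(2,2) = 1.3340720 + (1.3340720 − 1.3751563)/15 = 1.3313330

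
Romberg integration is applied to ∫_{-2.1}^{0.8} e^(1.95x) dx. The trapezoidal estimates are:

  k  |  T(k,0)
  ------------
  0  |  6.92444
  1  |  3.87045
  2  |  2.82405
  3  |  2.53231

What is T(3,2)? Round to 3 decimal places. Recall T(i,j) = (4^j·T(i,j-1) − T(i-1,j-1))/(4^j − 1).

Richardson extrapolation on the trapezoidal column (denominator 4−1=3):
T(2,1) = 2.82405 + (2.82405 − 3.87045)/3 = 2.47525
T(3,1) = 2.53231 + (2.53231 − 2.82405)/3 = 2.43506
T(3,2) = (16·2.43506 − 2.47525) / 15 = 2.43238
(Column j=1 coincides with Simpson's rule on the same nodes.)

2.432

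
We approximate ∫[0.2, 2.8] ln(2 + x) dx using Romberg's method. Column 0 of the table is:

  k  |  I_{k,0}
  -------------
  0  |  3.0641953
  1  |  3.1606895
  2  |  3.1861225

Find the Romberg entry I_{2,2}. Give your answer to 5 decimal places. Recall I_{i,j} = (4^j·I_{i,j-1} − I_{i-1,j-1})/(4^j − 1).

3.19472

Richardson extrapolation on the trapezoidal column (denominator 4−1=3):
I_{1,1} = (4·3.1606895 − 3.0641953) / 3 = 3.1928542
I_{2,1} = (4·3.1861225 − 3.1606895) / 3 = 3.1946002
I_{2,2} = (16·3.1946002 − 3.1928542) / 15 = 3.1947166
(Column j=1 coincides with Simpson's rule on the same nodes.)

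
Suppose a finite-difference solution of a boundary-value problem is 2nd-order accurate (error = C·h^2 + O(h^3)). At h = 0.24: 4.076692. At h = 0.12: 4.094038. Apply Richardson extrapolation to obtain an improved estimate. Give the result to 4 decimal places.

4.0998

The leading error scales as h^2; refining by a factor of 2 reduces it by 2^2 = 4.
Extrapolated value = (4·A(h/2) − A(h)) / (4 − 1)
= (4·4.094038 − 4.076692) / 3
= 12.299460 / 3 = 4.099820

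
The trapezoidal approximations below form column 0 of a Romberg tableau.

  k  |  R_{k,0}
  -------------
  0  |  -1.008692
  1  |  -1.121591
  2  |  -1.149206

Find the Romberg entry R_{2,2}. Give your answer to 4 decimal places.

Richardson extrapolation on the trapezoidal column (denominator 4−1=3):
R_{1,1} = (4·(-1.121591) − (-1.008692)) / 3 = -1.159224
R_{2,1} = -1.149206 + (-1.149206 − (-1.121591))/3 = -1.158411
R_{2,2} = -1.158411 + (-1.158411 − (-1.159224))/15 = -1.158357
(Column j=1 coincides with Simpson's rule on the same nodes.)

-1.1584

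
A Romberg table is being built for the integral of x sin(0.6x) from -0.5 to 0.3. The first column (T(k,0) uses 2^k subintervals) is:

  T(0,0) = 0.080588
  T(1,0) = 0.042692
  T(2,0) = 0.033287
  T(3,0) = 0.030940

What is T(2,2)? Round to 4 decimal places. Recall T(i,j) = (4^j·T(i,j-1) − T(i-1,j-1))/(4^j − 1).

0.0302

T(1,1) = 0.042692 + (0.042692 − 0.080588)/3 = 0.030060
T(2,1) = (4·0.033287 − 0.042692) / 3 = 0.030152
T(2,2) = 0.030152 + (0.030152 − 0.030060)/15 = 0.030158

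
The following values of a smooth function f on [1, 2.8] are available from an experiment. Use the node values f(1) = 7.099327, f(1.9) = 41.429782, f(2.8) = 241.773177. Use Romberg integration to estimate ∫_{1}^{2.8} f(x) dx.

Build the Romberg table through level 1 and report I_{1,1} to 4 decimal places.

124.3775

I_{0,0} (trapezoid, 1 panel, h=1.8000): 223.985254
I_{1,0} (trapezoid, 2 panels, h=0.9000): 149.279431
I_{1,1} = 149.279431 + (149.279431 − 223.985254)/3 = 124.377490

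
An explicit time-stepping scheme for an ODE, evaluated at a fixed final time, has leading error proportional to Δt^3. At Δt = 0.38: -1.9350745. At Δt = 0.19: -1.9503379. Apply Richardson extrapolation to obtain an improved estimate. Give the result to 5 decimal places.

-1.95252

The leading error scales as Δt^3; refining by a factor of 2 reduces it by 2^3 = 8.
Extrapolated value = (8·A(Δt/2) − A(Δt)) / (8 − 1)
= (8·(-1.9503379) − (-1.9350745)) / 7
= -13.6676287 / 7 = -1.9525184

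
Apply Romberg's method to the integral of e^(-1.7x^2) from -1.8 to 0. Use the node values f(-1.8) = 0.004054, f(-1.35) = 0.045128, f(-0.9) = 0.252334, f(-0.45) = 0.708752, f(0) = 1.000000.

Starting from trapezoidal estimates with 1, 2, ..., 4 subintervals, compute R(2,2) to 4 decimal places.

R(0,0) (trapezoid, 1 panel, h=1.8000): 0.903649
R(1,0) (trapezoid, 2 panels, h=0.9000): 0.678925
R(2,0) (trapezoid, 4 panels, h=0.4500): 0.678708
R(1,1) = 0.678925 + (0.678925 − 0.903649)/3 = 0.604017
R(2,1) = 0.678708 + (0.678708 − 0.678925)/3 = 0.678636
R(2,2) = 0.678636 + (0.678636 − 0.604017)/15 = 0.683611

0.6836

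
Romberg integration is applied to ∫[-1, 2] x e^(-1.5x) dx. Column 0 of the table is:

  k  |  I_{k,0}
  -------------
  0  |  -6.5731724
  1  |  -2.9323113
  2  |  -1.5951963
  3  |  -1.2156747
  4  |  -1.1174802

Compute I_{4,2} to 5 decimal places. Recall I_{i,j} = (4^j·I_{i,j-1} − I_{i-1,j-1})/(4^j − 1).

I_{3,1} = -1.2156747 + (-1.2156747 − (-1.5951963))/3 = -1.0891675
I_{4,1} = (4·(-1.1174802) − (-1.2156747)) / 3 = -1.0847487
I_{4,2} = (16·(-1.0847487) − (-1.0891675)) / 15 = -1.0844541

-1.08445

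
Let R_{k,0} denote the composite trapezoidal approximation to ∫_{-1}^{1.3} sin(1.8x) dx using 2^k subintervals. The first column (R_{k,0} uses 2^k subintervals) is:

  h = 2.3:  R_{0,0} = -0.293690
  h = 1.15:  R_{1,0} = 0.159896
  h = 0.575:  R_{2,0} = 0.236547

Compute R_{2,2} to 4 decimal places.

0.2588

Richardson extrapolation on the trapezoidal column (denominator 4−1=3):
R_{1,1} = (4·0.159896 − (-0.293690)) / 3 = 0.311091
R_{2,1} = 0.236547 + (0.236547 − 0.159896)/3 = 0.262097
R_{2,2} = 0.262097 + (0.262097 − 0.311091)/15 = 0.258831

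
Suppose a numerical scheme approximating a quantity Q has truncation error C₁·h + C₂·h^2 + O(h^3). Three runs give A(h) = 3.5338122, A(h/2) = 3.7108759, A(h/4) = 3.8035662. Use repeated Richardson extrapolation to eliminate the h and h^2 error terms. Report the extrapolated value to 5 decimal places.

First eliminate the h term (factor 2^1 = 2):
  B₁ = (2·3.7108759 − 3.5338122)/1 = 3.8879396
  B₂ = (2·3.8035662 − 3.7108759)/1 = 3.8962565
Then eliminate the h^2 term (factor 2^2 = 4):
  (4·3.8962565 − 3.8879396)/3 = 3.8990288

3.89903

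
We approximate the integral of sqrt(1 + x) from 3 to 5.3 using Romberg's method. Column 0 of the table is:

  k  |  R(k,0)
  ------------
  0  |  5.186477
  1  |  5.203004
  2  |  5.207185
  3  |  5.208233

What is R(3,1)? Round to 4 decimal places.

5.2086

Richardson extrapolation on the trapezoidal column (denominator 4−1=3):
R(3,1) = 5.208233 + (5.208233 − 5.207185)/3 = 5.208582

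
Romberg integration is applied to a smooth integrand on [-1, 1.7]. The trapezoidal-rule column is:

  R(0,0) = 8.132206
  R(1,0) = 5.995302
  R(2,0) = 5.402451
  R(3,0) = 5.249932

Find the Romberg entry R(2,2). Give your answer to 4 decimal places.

5.1996

Richardson extrapolation on the trapezoidal column (denominator 4−1=3):
R(1,1) = 5.995302 + (5.995302 − 8.132206)/3 = 5.283001
R(2,1) = 5.402451 + (5.402451 − 5.995302)/3 = 5.204834
R(2,2) = 5.204834 + (5.204834 − 5.283001)/15 = 5.199623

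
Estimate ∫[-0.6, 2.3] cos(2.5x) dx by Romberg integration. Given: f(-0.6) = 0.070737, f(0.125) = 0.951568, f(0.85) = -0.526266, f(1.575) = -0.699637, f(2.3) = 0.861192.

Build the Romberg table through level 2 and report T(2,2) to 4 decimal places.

0.2665

T(0,0) (trapezoid, 1 panel, h=2.9000): 1.351297
T(1,0) (trapezoid, 2 panels, h=1.4500): -0.087437
T(2,0) (trapezoid, 4 panels, h=0.7250): 0.138931
T(1,1) = -0.087437 + (-0.087437 − 1.351297)/3 = -0.567015
T(2,1) = 0.138931 + (0.138931 − (-0.087437))/3 = 0.214387
T(2,2) = 0.214387 + (0.214387 − (-0.567015))/15 = 0.266480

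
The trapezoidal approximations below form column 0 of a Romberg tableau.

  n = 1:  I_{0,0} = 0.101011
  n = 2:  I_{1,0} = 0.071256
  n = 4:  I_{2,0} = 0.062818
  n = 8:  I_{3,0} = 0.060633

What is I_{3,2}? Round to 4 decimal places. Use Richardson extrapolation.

0.0599

I_{2,1} = (4·0.062818 − 0.071256) / 3 = 0.060005
I_{3,1} = (4·0.060633 − 0.062818) / 3 = 0.059905
I_{3,2} = (16·0.059905 − 0.060005) / 15 = 0.059898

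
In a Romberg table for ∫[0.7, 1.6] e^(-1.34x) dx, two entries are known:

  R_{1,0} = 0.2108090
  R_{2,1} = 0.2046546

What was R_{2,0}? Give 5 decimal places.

From R_{2,1} = (4·R_{2,0} − R_{1,0})/3, solve for R_{2,0}:
4·R_{2,0} = 3·0.2046546 + 0.2108090 = 0.8247728
R_{2,0} = 0.2061932

0.20619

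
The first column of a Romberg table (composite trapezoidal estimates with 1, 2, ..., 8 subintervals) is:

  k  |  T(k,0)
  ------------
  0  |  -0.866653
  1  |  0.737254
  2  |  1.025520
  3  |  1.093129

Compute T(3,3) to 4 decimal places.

1.1153

Richardson extrapolation on the trapezoidal column (denominator 4−1=3):
T(1,1) = (4·0.737254 − (-0.866653)) / 3 = 1.271890
T(2,1) = (4·1.025520 − 0.737254) / 3 = 1.121609
T(3,1) = 1.093129 + (1.093129 − 1.025520)/3 = 1.115665
T(2,2) = (16·1.121609 − 1.271890) / 15 = 1.111590
T(3,2) = (16·1.115665 − 1.121609) / 15 = 1.115269
T(3,3) = 1.115269 + (1.115269 − 1.111590)/63 = 1.115327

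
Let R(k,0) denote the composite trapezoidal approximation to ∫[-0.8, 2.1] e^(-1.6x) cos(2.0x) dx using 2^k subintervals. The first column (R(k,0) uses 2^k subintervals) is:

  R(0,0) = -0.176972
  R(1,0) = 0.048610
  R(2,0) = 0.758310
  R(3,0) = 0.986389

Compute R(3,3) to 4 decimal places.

1.0671

Richardson extrapolation on the trapezoidal column (denominator 4−1=3):
R(1,1) = (4·0.048610 − (-0.176972)) / 3 = 0.123804
R(2,1) = 0.758310 + (0.758310 − 0.048610)/3 = 0.994877
R(3,1) = 0.986389 + (0.986389 − 0.758310)/3 = 1.062415
R(2,2) = (16·0.994877 − 0.123804) / 15 = 1.052949
R(3,2) = 1.062415 + (1.062415 − 0.994877)/15 = 1.066918
R(3,3) = 1.066918 + (1.066918 − 1.052949)/63 = 1.067140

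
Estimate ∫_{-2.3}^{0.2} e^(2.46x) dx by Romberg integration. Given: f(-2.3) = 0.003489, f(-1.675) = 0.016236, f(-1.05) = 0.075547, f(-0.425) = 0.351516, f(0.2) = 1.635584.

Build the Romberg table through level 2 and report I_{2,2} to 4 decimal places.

0.6708

I_{0,0} (trapezoid, 1 panel, h=2.5000): 2.048841
I_{1,0} (trapezoid, 2 panels, h=1.2500): 1.118854
I_{2,0} (trapezoid, 4 panels, h=0.6250): 0.789272
I_{1,1} = 1.118854 + (1.118854 − 2.048841)/3 = 0.808858
I_{2,1} = 0.789272 + (0.789272 − 1.118854)/3 = 0.679411
I_{2,2} = 0.679411 + (0.679411 − 0.808858)/15 = 0.670781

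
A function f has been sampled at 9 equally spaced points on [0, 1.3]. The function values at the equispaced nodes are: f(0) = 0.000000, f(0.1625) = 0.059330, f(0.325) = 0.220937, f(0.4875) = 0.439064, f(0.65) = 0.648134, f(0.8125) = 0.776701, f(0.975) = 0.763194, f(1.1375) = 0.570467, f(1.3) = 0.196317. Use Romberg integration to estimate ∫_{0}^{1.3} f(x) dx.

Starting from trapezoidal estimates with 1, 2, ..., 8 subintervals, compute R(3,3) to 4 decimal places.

R(0,0) (trapezoid, 1 panel, h=1.3000): 0.127606
R(1,0) (trapezoid, 2 panels, h=0.6500): 0.485090
R(2,0) (trapezoid, 4 panels, h=0.3250): 0.562388
R(3,0) (trapezoid, 8 panels, h=0.1625): 0.581098
R(1,1) = 0.485090 + (0.485090 − 0.127606)/3 = 0.604251
R(2,1) = 0.562388 + (0.562388 − 0.485090)/3 = 0.588154
R(3,1) = 0.581098 + (0.581098 − 0.562388)/3 = 0.587335
R(2,2) = 0.588154 + (0.588154 − 0.604251)/15 = 0.587081
R(3,2) = 0.587335 + (0.587335 − 0.588154)/15 = 0.587280
R(3,3) = 0.587280 + (0.587280 − 0.587081)/63 = 0.587283

0.5873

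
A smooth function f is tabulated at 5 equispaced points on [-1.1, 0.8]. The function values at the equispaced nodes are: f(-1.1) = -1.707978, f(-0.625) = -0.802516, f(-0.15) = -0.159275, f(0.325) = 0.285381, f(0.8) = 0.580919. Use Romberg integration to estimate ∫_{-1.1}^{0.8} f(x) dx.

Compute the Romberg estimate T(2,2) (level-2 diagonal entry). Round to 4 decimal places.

-0.5563

T(0,0) (trapezoid, 1 panel, h=1.9000): -1.070706
T(1,0) (trapezoid, 2 panels, h=0.9500): -0.686664
T(2,0) (trapezoid, 4 panels, h=0.4750): -0.588971
T(1,1) = -0.686664 + (-0.686664 − (-1.070706))/3 = -0.558650
T(2,1) = -0.588971 + (-0.588971 − (-0.686664))/3 = -0.556407
T(2,2) = -0.556407 + (-0.556407 − (-0.558650))/15 = -0.556257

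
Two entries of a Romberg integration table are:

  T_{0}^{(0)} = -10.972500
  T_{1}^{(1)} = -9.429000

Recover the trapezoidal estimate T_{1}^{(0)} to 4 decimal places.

-9.8149

From T_{1}^{(1)} = (4·T_{1}^{(0)} − T_{0}^{(0)})/3, solve for T_{1}^{(0)}:
4·T_{1}^{(0)} = 3·(-9.429000) + (-10.972500) = -39.259500
T_{1}^{(0)} = -9.814875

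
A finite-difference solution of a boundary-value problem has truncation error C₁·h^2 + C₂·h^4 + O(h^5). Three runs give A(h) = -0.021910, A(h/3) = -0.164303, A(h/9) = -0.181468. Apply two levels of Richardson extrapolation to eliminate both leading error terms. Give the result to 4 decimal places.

-0.1836

First eliminate the h^2 term (factor 3^2 = 9):
  B₁ = (9·(-0.164303) − (-0.021910))/8 = -0.182102
  B₂ = (9·(-0.181468) − (-0.164303))/8 = -0.183614
Then eliminate the h^4 term (factor 3^4 = 81):
  (81·(-0.183614) − (-0.182102))/80 = -0.183633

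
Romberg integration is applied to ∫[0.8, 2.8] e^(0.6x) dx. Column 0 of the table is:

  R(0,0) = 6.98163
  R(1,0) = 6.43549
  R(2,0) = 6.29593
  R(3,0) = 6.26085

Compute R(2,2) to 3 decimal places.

6.249

Richardson extrapolation on the trapezoidal column (denominator 4−1=3):
R(1,1) = 6.43549 + (6.43549 − 6.98163)/3 = 6.25344
R(2,1) = 6.29593 + (6.29593 − 6.43549)/3 = 6.24941
R(2,2) = (16·6.24941 − 6.25344) / 15 = 6.24914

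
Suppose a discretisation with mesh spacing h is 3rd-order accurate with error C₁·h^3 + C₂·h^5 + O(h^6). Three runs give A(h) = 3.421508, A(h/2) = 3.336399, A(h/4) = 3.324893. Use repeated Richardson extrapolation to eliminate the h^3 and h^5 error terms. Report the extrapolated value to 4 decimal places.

3.3232

First eliminate the h^3 term (factor 2^3 = 8):
  B₁ = (8·3.336399 − 3.421508)/7 = 3.324241
  B₂ = (8·3.324893 − 3.336399)/7 = 3.323249
Then eliminate the h^5 term (factor 2^5 = 32):
  (32·3.323249 − 3.324241)/31 = 3.323217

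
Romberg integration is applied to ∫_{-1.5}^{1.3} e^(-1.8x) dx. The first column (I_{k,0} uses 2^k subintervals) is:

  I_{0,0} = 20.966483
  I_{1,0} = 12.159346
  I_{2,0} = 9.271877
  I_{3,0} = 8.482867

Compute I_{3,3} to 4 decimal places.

I_{1,1} = (4·12.159346 − 20.966483) / 3 = 9.223634
I_{2,1} = 9.271877 + (9.271877 − 12.159346)/3 = 8.309387
I_{3,1} = (4·8.482867 − 9.271877) / 3 = 8.219864
I_{2,2} = 8.309387 + (8.309387 − 9.223634)/15 = 8.248437
I_{3,2} = 8.219864 + (8.219864 − 8.309387)/15 = 8.213896
I_{3,3} = 8.213896 + (8.213896 − 8.248437)/63 = 8.213348
(Column j=1 coincides with Simpson's rule on the same nodes.)

8.2133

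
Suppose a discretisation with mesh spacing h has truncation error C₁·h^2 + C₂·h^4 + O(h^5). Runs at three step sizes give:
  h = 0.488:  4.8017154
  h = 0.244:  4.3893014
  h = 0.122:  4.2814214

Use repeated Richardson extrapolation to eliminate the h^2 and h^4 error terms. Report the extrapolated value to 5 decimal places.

First eliminate the h^2 term (factor 2^2 = 4):
  B₁ = (4·4.3893014 − 4.8017154)/3 = 4.2518301
  B₂ = (4·4.2814214 − 4.3893014)/3 = 4.2454614
Then eliminate the h^4 term (factor 2^4 = 16):
  (16·4.2454614 − 4.2518301)/15 = 4.2450368

4.24504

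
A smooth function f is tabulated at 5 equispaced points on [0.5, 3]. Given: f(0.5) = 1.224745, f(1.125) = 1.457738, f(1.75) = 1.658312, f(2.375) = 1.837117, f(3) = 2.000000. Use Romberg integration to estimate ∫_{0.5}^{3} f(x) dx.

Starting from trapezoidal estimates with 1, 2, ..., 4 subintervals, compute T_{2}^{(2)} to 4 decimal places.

4.1086

T_{0}^{(0)} (trapezoid, 1 panel, h=2.5000): 4.030931
T_{1}^{(0)} (trapezoid, 2 panels, h=1.2500): 4.088356
T_{2}^{(0)} (trapezoid, 4 panels, h=0.6250): 4.103462
T_{1}^{(1)} = 4.088356 + (4.088356 − 4.030931)/3 = 4.107498
T_{2}^{(1)} = 4.103462 + (4.103462 − 4.088356)/3 = 4.108497
T_{2}^{(2)} = 4.108497 + (4.108497 − 4.107498)/15 = 4.108564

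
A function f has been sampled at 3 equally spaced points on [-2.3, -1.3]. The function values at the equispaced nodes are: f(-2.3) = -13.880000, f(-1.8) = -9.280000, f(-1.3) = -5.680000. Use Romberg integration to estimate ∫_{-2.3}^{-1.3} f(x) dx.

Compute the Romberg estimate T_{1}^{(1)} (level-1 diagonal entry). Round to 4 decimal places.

-9.4467

T_{0}^{(0)} (trapezoid, 1 panel, h=1.0000): -9.780000
T_{1}^{(0)} (trapezoid, 2 panels, h=0.5000): -9.530000
T_{1}^{(1)} = -9.530000 + (-9.530000 − (-9.780000))/3 = -9.446667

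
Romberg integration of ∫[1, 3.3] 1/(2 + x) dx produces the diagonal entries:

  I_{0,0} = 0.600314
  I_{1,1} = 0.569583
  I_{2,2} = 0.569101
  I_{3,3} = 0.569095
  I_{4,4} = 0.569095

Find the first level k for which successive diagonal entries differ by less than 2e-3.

k = 2

|I_{1,1} − I_{0,0}| = 0.030731 ≥ 2e-3
|I_{2,2} − I_{1,1}| = 0.000482 < 2e-3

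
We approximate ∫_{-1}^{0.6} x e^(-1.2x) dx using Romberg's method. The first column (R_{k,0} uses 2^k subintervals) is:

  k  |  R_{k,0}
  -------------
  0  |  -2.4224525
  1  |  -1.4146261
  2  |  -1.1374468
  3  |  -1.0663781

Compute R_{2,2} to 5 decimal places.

R_{1,1} = -1.4146261 + (-1.4146261 − (-2.4224525))/3 = -1.0786840
R_{2,1} = (4·(-1.1374468) − (-1.4146261)) / 3 = -1.0450537
R_{2,2} = -1.0450537 + (-1.0450537 − (-1.0786840))/15 = -1.0428117
(Column j=1 coincides with Simpson's rule on the same nodes.)

-1.04281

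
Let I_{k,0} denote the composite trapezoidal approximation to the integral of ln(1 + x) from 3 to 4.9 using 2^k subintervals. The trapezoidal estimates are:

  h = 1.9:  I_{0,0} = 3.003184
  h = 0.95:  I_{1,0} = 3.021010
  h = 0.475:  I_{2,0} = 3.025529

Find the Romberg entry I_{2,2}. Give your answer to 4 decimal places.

Richardson extrapolation on the trapezoidal column (denominator 4−1=3):
I_{1,1} = 3.021010 + (3.021010 − 3.003184)/3 = 3.026952
I_{2,1} = 3.025529 + (3.025529 − 3.021010)/3 = 3.027035
I_{2,2} = 3.027035 + (3.027035 − 3.026952)/15 = 3.027041

3.0270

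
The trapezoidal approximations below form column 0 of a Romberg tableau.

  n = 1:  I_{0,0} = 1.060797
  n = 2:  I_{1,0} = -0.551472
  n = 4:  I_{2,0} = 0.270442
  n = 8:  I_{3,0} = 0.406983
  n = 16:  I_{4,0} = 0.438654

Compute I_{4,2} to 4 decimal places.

0.4490

Richardson extrapolation on the trapezoidal column (denominator 4−1=3):
I_{3,1} = 0.406983 + (0.406983 − 0.270442)/3 = 0.452497
I_{4,1} = (4·0.438654 − 0.406983) / 3 = 0.449211
I_{4,2} = 0.449211 + (0.449211 − 0.452497)/15 = 0.448992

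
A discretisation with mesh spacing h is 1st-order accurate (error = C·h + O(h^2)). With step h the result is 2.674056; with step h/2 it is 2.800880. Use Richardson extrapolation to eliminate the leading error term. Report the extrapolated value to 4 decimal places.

2.9277

Extrapolated value = (2·A(h/2) − A(h)) / (2 − 1)
= (2·2.800880 − 2.674056) / 1
= 2.927704 / 1 = 2.927704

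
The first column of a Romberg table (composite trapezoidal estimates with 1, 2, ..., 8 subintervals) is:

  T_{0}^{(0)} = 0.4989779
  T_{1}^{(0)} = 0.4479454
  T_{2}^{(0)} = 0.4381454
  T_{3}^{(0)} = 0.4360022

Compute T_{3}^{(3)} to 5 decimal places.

0.43532

T_{1}^{(1)} = 0.4479454 + (0.4479454 − 0.4989779)/3 = 0.4309346
T_{2}^{(1)} = 0.4381454 + (0.4381454 − 0.4479454)/3 = 0.4348787
T_{3}^{(1)} = (4·0.4360022 − 0.4381454) / 3 = 0.4352878
T_{2}^{(2)} = 0.4348787 + (0.4348787 − 0.4309346)/15 = 0.4351416
T_{3}^{(2)} = 0.4352878 + (0.4352878 − 0.4348787)/15 = 0.4353151
T_{3}^{(3)} = (64·0.4353151 − 0.4351416) / 63 = 0.4353179
(Column j=1 coincides with Simpson's rule on the same nodes.)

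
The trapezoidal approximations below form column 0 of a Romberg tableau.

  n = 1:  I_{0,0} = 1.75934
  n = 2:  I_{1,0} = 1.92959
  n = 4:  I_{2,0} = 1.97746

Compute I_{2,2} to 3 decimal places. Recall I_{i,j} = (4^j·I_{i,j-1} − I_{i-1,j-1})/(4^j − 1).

Richardson extrapolation on the trapezoidal column (denominator 4−1=3):
I_{1,1} = 1.92959 + (1.92959 − 1.75934)/3 = 1.98634
I_{2,1} = 1.97746 + (1.97746 − 1.92959)/3 = 1.99342
I_{2,2} = (16·1.99342 − 1.98634) / 15 = 1.99389

1.994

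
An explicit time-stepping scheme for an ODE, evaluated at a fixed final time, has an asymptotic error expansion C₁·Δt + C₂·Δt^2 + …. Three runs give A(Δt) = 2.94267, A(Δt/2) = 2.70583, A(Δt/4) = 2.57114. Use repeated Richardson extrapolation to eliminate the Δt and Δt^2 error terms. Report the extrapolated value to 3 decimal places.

First eliminate the Δt term (factor 2^1 = 2):
  B₁ = (2·2.70583 − 2.94267)/1 = 2.46899
  B₂ = (2·2.57114 − 2.70583)/1 = 2.43645
Then eliminate the Δt^2 term (factor 2^2 = 4):
  (4·2.43645 − 2.46899)/3 = 2.42560

2.426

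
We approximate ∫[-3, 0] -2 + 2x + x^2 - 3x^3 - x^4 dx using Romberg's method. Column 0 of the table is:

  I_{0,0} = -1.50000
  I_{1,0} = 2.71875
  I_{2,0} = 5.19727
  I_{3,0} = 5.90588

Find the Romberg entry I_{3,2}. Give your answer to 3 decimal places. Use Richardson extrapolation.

6.150

Richardson extrapolation on the trapezoidal column (denominator 4−1=3):
I_{2,1} = 5.19727 + (5.19727 − 2.71875)/3 = 6.02344
I_{3,1} = 5.90588 + (5.90588 − 5.19727)/3 = 6.14208
I_{3,2} = 6.14208 + (6.14208 − 6.02344)/15 = 6.14999
(Column j=1 coincides with Simpson's rule on the same nodes.)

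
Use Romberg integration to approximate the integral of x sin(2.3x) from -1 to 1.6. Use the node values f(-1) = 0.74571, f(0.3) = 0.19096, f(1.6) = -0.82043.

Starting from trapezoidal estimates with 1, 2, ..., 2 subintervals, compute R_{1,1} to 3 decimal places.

0.299

R_{0,0} (trapezoid, 1 panel, h=2.6000): -0.09714
R_{1,0} (trapezoid, 2 panels, h=1.3000): 0.19968
R_{1,1} = 0.19968 + (0.19968 − (-0.09714))/3 = 0.29862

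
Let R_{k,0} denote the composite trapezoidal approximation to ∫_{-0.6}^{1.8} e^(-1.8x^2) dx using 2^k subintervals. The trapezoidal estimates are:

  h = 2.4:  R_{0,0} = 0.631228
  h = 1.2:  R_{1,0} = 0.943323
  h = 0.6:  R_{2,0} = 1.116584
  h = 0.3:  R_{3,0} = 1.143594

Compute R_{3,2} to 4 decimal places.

1.1511

R_{2,1} = (4·1.116584 − 0.943323) / 3 = 1.174338
R_{3,1} = (4·1.143594 − 1.116584) / 3 = 1.152597
R_{3,2} = 1.152597 + (1.152597 − 1.174338)/15 = 1.151148
(Column j=1 coincides with Simpson's rule on the same nodes.)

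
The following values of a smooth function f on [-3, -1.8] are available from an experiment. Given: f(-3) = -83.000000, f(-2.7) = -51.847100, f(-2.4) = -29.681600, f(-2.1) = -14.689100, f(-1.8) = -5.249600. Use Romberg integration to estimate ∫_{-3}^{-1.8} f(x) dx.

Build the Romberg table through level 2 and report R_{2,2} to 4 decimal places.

R_{0,0} (trapezoid, 1 panel, h=1.2000): -52.949760
R_{1,0} (trapezoid, 2 panels, h=0.6000): -44.283840
R_{2,0} (trapezoid, 4 panels, h=0.3000): -42.102780
R_{1,1} = -44.283840 + (-44.283840 − (-52.949760))/3 = -41.395200
R_{2,1} = -42.102780 + (-42.102780 − (-44.283840))/3 = -41.375760
R_{2,2} = -41.375760 + (-41.375760 − (-41.395200))/15 = -41.374464

-41.3745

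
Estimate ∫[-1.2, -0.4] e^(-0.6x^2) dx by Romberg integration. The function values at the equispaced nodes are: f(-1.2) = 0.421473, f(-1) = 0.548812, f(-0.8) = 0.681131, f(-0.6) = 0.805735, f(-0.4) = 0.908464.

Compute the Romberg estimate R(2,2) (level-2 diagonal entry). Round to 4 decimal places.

0.5407

R(0,0) (trapezoid, 1 panel, h=0.8000): 0.531975
R(1,0) (trapezoid, 2 panels, h=0.4000): 0.538440
R(2,0) (trapezoid, 4 panels, h=0.2000): 0.540129
R(1,1) = 0.538440 + (0.538440 − 0.531975)/3 = 0.540595
R(2,1) = 0.540129 + (0.540129 − 0.538440)/3 = 0.540692
R(2,2) = 0.540692 + (0.540692 − 0.540595)/15 = 0.540698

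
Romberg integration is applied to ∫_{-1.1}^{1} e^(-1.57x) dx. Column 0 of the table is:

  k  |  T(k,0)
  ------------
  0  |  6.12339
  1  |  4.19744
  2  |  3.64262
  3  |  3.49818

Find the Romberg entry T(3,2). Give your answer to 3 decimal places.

T(2,1) = 3.64262 + (3.64262 − 4.19744)/3 = 3.45768
T(3,1) = 3.49818 + (3.49818 − 3.64262)/3 = 3.45003
T(3,2) = (16·3.45003 − 3.45768) / 15 = 3.44952

3.450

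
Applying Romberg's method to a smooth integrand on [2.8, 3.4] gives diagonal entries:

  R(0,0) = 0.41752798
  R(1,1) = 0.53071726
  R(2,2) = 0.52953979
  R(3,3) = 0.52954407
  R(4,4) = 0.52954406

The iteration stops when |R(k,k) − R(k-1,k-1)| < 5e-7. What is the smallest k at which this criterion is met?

|R(1,1) − R(0,0)| = 0.11318928 ≥ 5e-7
|R(2,2) − R(1,1)| = 0.00117747 ≥ 5e-7
|R(3,3) − R(2,2)| = 0.00000428 ≥ 5e-7
|R(4,4) − R(3,3)| = 0.00000001 < 5e-7

k = 4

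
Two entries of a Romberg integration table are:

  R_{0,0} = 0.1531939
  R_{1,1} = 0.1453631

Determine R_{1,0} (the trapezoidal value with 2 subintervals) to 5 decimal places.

0.14732

From R_{1,1} = (4·R_{1,0} − R_{0,0})/3, solve for R_{1,0}:
4·R_{1,0} = 3·0.1453631 + 0.1531939 = 0.5892832
R_{1,0} = 0.1473208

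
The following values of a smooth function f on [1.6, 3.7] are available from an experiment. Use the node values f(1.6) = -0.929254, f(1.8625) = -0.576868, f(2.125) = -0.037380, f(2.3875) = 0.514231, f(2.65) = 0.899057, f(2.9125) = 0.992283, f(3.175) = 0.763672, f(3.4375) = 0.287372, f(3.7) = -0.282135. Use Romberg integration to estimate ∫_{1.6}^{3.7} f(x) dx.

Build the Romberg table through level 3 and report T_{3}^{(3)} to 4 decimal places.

T_{0}^{(0)} (trapezoid, 1 panel, h=2.1000): -1.271958
T_{1}^{(0)} (trapezoid, 2 panels, h=1.0500): 0.308031
T_{2}^{(0)} (trapezoid, 4 panels, h=0.5250): 0.535319
T_{3}^{(0)} (trapezoid, 8 panels, h=0.2625): 0.587127
T_{1}^{(1)} = 0.308031 + (0.308031 − (-1.271958))/3 = 0.834694
T_{2}^{(1)} = 0.535319 + (0.535319 − 0.308031)/3 = 0.611082
T_{3}^{(1)} = 0.587127 + (0.587127 − 0.535319)/3 = 0.604396
T_{2}^{(2)} = 0.611082 + (0.611082 − 0.834694)/15 = 0.596175
T_{3}^{(2)} = 0.604396 + (0.604396 − 0.611082)/15 = 0.603950
T_{3}^{(3)} = 0.603950 + (0.603950 − 0.596175)/63 = 0.604073

0.6041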